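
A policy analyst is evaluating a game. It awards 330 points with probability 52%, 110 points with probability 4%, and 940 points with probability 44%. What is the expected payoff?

EV = 0.52 × 330 + 0.04 × 110 + 0.44 × 940 = 171.6 + 4.4 + 413.6 = 589.6

589.6 points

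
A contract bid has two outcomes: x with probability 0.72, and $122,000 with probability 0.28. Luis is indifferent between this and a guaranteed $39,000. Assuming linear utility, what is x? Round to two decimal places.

0.72·x + 0.28·122000 = 39000
0.72·x = 39000 − 34160 = 4840
x = 4840 / 0.72 = 6722.2222

x = $6,722.22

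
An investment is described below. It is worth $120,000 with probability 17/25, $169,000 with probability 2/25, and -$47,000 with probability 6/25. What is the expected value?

$83,840

EV = 17/25 × 120000 + 2/25 × 169000 + 6/25 × (-47000) = 81600 + 13520 − 11280 = 83840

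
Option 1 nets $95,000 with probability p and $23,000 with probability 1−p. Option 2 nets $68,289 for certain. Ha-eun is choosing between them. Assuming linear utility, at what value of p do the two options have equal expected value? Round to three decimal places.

p·95000 + (1−p)·23000 = 68289
72000p + 23000 = 68289
p = (68289 − 23000) / 72000

p = 0.629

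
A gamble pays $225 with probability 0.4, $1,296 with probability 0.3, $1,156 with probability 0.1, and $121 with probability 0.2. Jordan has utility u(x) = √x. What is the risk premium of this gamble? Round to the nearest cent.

E[u] = 0.4·√225 + 0.3·√1296 + 0.1·√1156 + 0.2·√121 = 0.4·15 + 0.3·36 + 0.1·34 + 0.2·11 = 22.4
CE = (22.4)² = 501.76
Risk premium = EV − CE = 618.6 − 501.76 = 116.84

$116.84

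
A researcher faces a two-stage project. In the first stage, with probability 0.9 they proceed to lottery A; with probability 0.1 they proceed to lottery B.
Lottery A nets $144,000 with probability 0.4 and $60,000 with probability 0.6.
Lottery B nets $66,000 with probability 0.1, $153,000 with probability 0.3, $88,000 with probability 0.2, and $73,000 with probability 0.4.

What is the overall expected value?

$94,170

EV(A) = 0.4 × 144000 + 0.6 × 60000 = 57600 + 36000 = 93600
EV(B) = 0.1 × 66000 + 0.3 × 153000 + 0.2 × 88000 + 0.4 × 73000 = 6600 + 45900 + 17600 + 29200 = 99300
Overall = 0.9 × 93600 + 0.1 × 99300 = 84240 + 9930 = 94170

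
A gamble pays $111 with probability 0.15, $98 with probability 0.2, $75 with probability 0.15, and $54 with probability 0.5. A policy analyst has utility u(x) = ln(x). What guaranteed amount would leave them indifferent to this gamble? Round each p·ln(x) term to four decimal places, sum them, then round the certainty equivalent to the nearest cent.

E[u] = 0.15·ln(111) + 0.2·ln(98) + 0.15·ln(75) + 0.5·ln(54) = 0.7064 + 0.9170 + 0.6476 + 1.9945 = 4.2655
CE = e^4.2655 ≈ 71.20

$71.20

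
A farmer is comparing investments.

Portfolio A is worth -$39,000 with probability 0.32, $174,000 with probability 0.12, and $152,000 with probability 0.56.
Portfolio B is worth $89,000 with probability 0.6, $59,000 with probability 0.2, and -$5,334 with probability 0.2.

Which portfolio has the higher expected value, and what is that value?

Portfolio A = 0.32 × (-39000) + 0.12 × 174000 + 0.56 × 152000 = -12480 + 20880 + 85120 = 93520
Portfolio B = 0.6 × 89000 + 0.2 × 59000 + 0.2 × (-5334) = 53400 + 11800 − 1066.8 = 64133.2

Portfolio A ($93,520)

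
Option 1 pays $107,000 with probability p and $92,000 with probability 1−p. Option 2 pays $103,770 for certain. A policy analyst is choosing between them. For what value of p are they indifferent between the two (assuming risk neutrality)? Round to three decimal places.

p·107000 + (1−p)·92000 = 103770
15000p + 92000 = 103770
p = (103770 − 92000) / 15000

p = 0.785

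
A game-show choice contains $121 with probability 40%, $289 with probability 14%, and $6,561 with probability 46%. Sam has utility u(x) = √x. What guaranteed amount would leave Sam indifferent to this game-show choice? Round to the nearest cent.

$1,939.52

E[u] = 0.4·√121 + 0.14·√289 + 0.46·√6561 = 0.4·11 + 0.14·17 + 0.46·81 = 44.04
CE = (44.04)² = 1939.5216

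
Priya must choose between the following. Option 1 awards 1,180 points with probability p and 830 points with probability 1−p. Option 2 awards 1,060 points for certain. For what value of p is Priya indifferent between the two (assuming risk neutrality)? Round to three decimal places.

p = 0.657

p·1180 + (1−p)·830 = 1060
350p + 830 = 1060
p = (1060 − 830) / 350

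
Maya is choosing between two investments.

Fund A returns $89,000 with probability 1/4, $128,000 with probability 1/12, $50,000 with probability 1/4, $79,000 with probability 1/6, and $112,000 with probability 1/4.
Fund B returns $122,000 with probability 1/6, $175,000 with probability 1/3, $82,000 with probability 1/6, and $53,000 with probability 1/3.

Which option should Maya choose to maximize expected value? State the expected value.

Fund A = 1/4 × 89000 + 1/12 × 128000 + 1/4 × 50000 + 1/6 × 79000 + 1/4 × 112000 = 22250 + 10666.6667 + 12500 + 13166.6667 + 28000 = 86583.3333
Fund B = 1/6 × 122000 + 1/3 × 175000 + 1/6 × 82000 + 1/3 × 53000 = 20333.3333 + 58333.3333 + 13666.6667 + 17666.6667 = 110000

Fund B ($110,000)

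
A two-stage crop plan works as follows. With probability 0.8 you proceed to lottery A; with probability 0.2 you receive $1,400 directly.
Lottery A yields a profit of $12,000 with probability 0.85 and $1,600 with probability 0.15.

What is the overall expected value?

EV(A) = 0.85 × 12000 + 0.15 × 1600 = 10200 + 240 = 10440
Branch B: 1400 (certain)
Overall = 0.8 × 10440 + 0.2 × 1400 = 8352 + 280 = 8632

$8,632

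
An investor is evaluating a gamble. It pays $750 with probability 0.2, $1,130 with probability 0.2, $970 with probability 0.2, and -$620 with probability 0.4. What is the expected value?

$322

EV = 0.2 × 750 + 0.2 × 1130 + 0.2 × 970 + 0.4 × (-620) = 150 + 226 + 194 − 248 = 322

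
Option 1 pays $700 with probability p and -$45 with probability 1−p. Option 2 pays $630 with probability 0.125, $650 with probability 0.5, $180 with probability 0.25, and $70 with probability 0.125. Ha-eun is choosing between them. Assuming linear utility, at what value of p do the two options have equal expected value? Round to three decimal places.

EV(Option 2) = 0.125 × 630 + 0.5 × 650 + 0.25 × 180 + 0.125 × 70 = 78.75 + 325 + 45 + 8.75 = 457.5
p·700 + (1−p)·(-45) = 457.5
745p − 45 = 457.5
p = (457.5 + 45) / 745

p = 0.674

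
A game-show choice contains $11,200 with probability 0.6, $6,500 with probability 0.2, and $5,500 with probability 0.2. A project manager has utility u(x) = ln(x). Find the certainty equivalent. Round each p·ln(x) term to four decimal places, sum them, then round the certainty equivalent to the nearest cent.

$8,713.25

E[u] = 0.6·ln(11200) + 0.2·ln(6500) + 0.2·ln(5500) = 5.5942 + 1.7559 + 1.7225 = 9.0726
CE = e^9.0726 ≈ 8713.25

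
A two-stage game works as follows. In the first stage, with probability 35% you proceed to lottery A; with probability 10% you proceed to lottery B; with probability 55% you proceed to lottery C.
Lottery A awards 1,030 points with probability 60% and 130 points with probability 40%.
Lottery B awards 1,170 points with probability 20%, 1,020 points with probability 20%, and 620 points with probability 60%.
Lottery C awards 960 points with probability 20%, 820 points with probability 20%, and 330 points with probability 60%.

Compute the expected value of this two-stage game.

EV(A) = 0.6 × 1030 + 0.4 × 130 = 618 + 52 = 670
EV(B) = 0.2 × 1170 + 0.2 × 1020 + 0.6 × 620 = 234 + 204 + 372 = 810
EV(C) = 0.2 × 960 + 0.2 × 820 + 0.6 × 330 = 192 + 164 + 198 = 554
Overall = 0.35 × 670 + 0.1 × 810 + 0.55 × 554 = 234.5 + 81 + 304.7 = 620.2

620.2 points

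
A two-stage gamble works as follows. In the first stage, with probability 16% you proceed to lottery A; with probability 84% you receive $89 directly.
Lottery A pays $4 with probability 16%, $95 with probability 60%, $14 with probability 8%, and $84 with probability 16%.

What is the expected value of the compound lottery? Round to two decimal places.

$86.31

EV(A) = 0.16 × 4 + 0.6 × 95 + 0.08 × 14 + 0.16 × 84 = 0.64 + 57 + 1.12 + 13.44 = 72.2
Branch B: 89 (certain)
Overall = 0.16 × 72.2 + 0.84 × 89 = 11.552 + 74.76 = 86.312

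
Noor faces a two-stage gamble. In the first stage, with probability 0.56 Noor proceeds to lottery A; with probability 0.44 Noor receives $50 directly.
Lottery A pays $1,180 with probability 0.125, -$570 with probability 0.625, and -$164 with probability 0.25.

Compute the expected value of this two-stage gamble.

-$117.86

EV(A) = 0.125 × 1180 + 0.625 × (-570) + 0.25 × (-164) = 147.5 − 356.25 − 41 = -249.75
Branch B: 50 (certain)
Overall = 0.56 × (-249.75) + 0.44 × 50 = -139.86 + 22 = -117.86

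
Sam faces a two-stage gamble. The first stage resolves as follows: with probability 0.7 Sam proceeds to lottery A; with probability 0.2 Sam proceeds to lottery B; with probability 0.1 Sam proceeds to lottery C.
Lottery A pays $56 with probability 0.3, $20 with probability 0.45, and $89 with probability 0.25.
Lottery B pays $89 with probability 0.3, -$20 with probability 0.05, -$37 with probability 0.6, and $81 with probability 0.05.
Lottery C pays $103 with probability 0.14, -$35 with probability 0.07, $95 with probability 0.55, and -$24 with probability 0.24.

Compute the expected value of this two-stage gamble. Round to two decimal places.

EV(A) = 0.3 × 56 + 0.45 × 20 + 0.25 × 89 = 16.8 + 9 + 22.25 = 48.05
EV(B) = 0.3 × 89 + 0.05 × (-20) + 0.6 × (-37) + 0.05 × 81 = 26.7 − 1 − 22.2 + 4.05 = 7.55
EV(C) = 0.14 × 103 + 0.07 × (-35) + 0.55 × 95 + 0.24 × (-24) = 14.42 − 2.45 + 52.25 − 5.76 = 58.46
Overall = 0.7 × 48.05 + 0.2 × 7.55 + 0.1 × 58.46 = 33.635 + 1.51 + 5.846 = 40.991

$40.99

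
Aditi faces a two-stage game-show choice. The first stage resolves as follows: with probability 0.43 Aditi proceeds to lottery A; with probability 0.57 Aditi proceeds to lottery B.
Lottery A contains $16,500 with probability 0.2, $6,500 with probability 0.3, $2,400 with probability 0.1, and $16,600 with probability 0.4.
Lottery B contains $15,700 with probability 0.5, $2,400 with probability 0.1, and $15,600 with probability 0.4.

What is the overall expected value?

$13,384

EV(A) = 0.2 × 16500 + 0.3 × 6500 + 0.1 × 2400 + 0.4 × 16600 = 3300 + 1950 + 240 + 6640 = 12130
EV(B) = 0.5 × 15700 + 0.1 × 2400 + 0.4 × 15600 = 7850 + 240 + 6240 = 14330
Overall = 0.43 × 12130 + 0.57 × 14330 = 5215.9 + 8168.1 = 13384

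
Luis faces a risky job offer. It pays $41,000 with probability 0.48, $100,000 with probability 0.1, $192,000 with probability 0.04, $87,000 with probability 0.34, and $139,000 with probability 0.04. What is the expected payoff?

EV = 0.48 × 41000 + 0.1 × 100000 + 0.04 × 192000 + 0.34 × 87000 + 0.04 × 139000 = 19680 + 10000 + 7680 + 29580 + 5560 = 72500

$72,500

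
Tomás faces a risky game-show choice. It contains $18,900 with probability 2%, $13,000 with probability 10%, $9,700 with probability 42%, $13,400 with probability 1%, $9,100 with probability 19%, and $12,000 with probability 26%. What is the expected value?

$10,735

EV = 0.02 × 18900 + 0.1 × 13000 + 0.42 × 9700 + 0.01 × 13400 + 0.19 × 9100 + 0.26 × 12000 = 378 + 1300 + 4074 + 134 + 1729 + 3120 = 10735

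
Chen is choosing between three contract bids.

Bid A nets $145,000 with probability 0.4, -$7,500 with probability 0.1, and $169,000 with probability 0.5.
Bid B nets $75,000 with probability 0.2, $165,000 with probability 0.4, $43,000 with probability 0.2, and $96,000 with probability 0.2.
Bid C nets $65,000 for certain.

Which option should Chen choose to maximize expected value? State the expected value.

Bid A = 0.4 × 145000 + 0.1 × (-7500) + 0.5 × 169000 = 58000 − 750 + 84500 = 141750
Bid B = 0.2 × 75000 + 0.4 × 165000 + 0.2 × 43000 + 0.2 × 96000 = 15000 + 66000 + 8600 + 19200 = 108800
Bid C: 65000 (certain)

Bid A ($141,750)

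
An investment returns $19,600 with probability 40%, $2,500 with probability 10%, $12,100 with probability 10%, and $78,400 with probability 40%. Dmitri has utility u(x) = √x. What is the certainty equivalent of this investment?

E[u] = 0.4·√19600 + 0.1·√2500 + 0.1·√12100 + 0.4·√78400 = 0.4·140 + 0.1·50 + 0.1·110 + 0.4·280 = 184
CE = (184)² = 33856

$33,856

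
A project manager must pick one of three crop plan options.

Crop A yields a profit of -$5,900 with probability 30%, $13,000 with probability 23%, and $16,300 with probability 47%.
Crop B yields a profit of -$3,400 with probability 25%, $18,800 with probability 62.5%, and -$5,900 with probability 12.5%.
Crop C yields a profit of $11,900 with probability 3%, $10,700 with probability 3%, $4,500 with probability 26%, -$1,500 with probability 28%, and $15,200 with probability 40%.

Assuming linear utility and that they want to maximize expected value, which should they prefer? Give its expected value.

Crop B ($10,162.50)

Crop A = 0.3 × (-5900) + 0.23 × 13000 + 0.47 × 16300 = -1770 + 2990 + 7661 = 8881
Crop B = 0.25 × (-3400) + 0.625 × 18800 + 0.125 × (-5900) = -850 + 11750 − 737.5 = 10162.5
Crop C = 0.03 × 11900 + 0.03 × 10700 + 0.26 × 4500 + 0.28 × (-1500) + 0.4 × 15200 = 357 + 321 + 1170 − 420 + 6080 = 7508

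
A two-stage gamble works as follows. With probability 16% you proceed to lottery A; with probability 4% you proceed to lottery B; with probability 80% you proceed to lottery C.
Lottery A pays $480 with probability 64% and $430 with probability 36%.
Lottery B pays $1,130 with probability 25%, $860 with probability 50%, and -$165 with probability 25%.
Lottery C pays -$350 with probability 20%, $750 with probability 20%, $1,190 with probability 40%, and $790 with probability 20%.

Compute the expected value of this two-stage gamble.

EV(A) = 0.64 × 480 + 0.36 × 430 = 307.2 + 154.8 = 462
EV(B) = 0.25 × 1130 + 0.5 × 860 + 0.25 × (-165) = 282.5 + 430 − 41.25 = 671.25
EV(C) = 0.2 × (-350) + 0.2 × 750 + 0.4 × 1190 + 0.2 × 790 = -70 + 150 + 476 + 158 = 714
Overall = 0.16 × 462 + 0.04 × 671.25 + 0.8 × 714 = 73.92 + 26.85 + 571.2 = 671.97

$671.97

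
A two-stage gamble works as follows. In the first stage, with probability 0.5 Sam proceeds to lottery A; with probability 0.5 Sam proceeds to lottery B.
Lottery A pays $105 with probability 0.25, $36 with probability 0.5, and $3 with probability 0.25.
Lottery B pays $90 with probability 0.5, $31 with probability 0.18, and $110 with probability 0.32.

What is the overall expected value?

$65.39

EV(A) = 0.25 × 105 + 0.5 × 36 + 0.25 × 3 = 26.25 + 18 + 0.75 = 45
EV(B) = 0.5 × 90 + 0.18 × 31 + 0.32 × 110 = 45 + 5.58 + 35.2 = 85.78
Overall = 0.5 × 45 + 0.5 × 85.78 = 22.5 + 42.89 = 65.39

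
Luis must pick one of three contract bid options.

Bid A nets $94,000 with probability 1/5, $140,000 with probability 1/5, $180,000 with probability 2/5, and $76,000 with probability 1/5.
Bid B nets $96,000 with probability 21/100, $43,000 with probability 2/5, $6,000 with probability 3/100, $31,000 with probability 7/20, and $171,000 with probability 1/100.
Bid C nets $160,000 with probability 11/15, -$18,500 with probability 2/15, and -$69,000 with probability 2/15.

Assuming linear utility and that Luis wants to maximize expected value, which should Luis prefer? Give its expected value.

Bid A ($134,000)

Bid A = 1/5 × 94000 + 1/5 × 140000 + 2/5 × 180000 + 1/5 × 76000 = 18800 + 28000 + 72000 + 15200 = 134000
Bid B = 21/100 × 96000 + 2/5 × 43000 + 3/100 × 6000 + 7/20 × 31000 + 1/100 × 171000 = 20160 + 17200 + 180 + 10850 + 1710 = 50100
Bid C = 11/15 × 160000 + 2/15 × (-18500) + 2/15 × (-69000) = 117333.3333 − 2466.6667 − 9200 = 105666.6667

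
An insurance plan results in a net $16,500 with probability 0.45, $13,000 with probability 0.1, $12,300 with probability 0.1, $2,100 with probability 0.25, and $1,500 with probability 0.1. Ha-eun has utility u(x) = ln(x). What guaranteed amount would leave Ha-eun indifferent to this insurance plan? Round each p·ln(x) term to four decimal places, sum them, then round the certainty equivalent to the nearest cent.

E[u] = 0.45·ln(16500) + 0.1·ln(13000) + 0.1·ln(12300) + 0.25·ln(2100) + 0.1·ln(1500) = 4.3700 + 0.9473 + 0.9417 + 1.9124 + 0.7313 = 8.9027
CE = e^8.9027 ≈ 7351.80

$7,351.80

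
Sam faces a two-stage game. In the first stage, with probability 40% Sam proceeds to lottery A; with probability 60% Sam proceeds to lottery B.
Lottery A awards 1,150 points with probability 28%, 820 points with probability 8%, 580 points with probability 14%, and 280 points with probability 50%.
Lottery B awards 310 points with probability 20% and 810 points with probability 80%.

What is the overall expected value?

EV(A) = 0.28 × 1150 + 0.08 × 820 + 0.14 × 580 + 0.5 × 280 = 322 + 65.6 + 81.2 + 140 = 608.8
EV(B) = 0.2 × 310 + 0.8 × 810 = 62 + 648 = 710
Overall = 0.4 × 608.8 + 0.6 × 710 = 243.52 + 426 = 669.52

669.52 points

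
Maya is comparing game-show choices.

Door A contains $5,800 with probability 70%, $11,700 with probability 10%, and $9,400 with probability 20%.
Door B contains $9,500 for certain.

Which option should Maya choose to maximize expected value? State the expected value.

Door A = 0.7 × 5800 + 0.1 × 11700 + 0.2 × 9400 = 4060 + 1170 + 1880 = 7110
Door B: 9500 (certain)

Door B ($9,500)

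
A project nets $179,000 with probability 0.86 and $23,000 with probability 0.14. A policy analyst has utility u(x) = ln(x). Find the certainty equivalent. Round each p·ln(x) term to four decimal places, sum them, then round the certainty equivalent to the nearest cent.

$134,309.22

E[u] = 0.86·ln(179000) + 0.14·ln(23000) = 10.4018 + 1.4061 = 11.8079
CE = e^11.8079 ≈ 134309.22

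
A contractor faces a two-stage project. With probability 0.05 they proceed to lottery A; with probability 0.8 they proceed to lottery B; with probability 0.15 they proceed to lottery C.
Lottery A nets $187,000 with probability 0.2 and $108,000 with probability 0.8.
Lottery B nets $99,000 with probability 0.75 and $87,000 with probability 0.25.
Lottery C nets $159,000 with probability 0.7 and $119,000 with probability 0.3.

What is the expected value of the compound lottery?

EV(A) = 0.2 × 187000 + 0.8 × 108000 = 37400 + 86400 = 123800
EV(B) = 0.75 × 99000 + 0.25 × 87000 = 74250 + 21750 = 96000
EV(C) = 0.7 × 159000 + 0.3 × 119000 = 111300 + 35700 = 147000
Overall = 0.05 × 123800 + 0.8 × 96000 + 0.15 × 147000 = 6190 + 76800 + 22050 = 105040

$105,040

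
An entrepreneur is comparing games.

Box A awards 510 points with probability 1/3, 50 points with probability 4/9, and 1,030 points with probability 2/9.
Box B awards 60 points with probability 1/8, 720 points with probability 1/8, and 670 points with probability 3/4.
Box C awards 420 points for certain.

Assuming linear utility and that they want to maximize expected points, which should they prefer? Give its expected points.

Box B (600 points)

Box A = 1/3 × 510 + 4/9 × 50 + 2/9 × 1030 = 170 + 22.2222 + 228.8889 = 421.1111
Box B = 1/8 × 60 + 1/8 × 720 + 3/4 × 670 = 7.5 + 90 + 502.5 = 600
Box C: 420 (certain)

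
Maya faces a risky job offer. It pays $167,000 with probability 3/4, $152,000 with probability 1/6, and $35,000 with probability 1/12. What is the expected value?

$153,500

EV = 3/4 × 167000 + 1/6 × 152000 + 1/12 × 35000 = 125250 + 25333.3333 + 2916.6667 = 153500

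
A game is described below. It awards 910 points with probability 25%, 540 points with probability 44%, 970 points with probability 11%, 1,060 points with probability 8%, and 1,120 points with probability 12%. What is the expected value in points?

EV = 0.25 × 910 + 0.44 × 540 + 0.11 × 970 + 0.08 × 1060 + 0.12 × 1120 = 227.5 + 237.6 + 106.7 + 84.8 + 134.4 = 791

791 points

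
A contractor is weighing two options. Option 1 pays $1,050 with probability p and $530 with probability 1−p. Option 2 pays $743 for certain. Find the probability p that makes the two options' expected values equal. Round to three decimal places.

p·1050 + (1−p)·530 = 743
520p + 530 = 743
p = (743 − 530) / 520

p = 0.410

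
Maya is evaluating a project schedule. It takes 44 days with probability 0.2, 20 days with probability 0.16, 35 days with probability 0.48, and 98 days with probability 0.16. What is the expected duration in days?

44.48 days

EV = 0.2 × 44 + 0.16 × 20 + 0.48 × 35 + 0.16 × 98 = 8.8 + 3.2 + 16.8 + 15.68 = 44.48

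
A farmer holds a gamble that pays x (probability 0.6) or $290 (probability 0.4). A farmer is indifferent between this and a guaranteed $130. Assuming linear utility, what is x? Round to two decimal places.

0.6·x + 0.4·290 = 130
0.6·x = 130 − 116 = 14
x = 14 / 0.6 = 23.3333

x = $23.33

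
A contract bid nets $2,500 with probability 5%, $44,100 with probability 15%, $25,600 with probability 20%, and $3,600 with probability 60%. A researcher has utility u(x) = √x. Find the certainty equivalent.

E[u] = 0.05·√2500 + 0.15·√44100 + 0.2·√25600 + 0.6·√3600 = 0.05·50 + 0.15·210 + 0.2·160 + 0.6·60 = 102
CE = (102)² = 10404

$10,404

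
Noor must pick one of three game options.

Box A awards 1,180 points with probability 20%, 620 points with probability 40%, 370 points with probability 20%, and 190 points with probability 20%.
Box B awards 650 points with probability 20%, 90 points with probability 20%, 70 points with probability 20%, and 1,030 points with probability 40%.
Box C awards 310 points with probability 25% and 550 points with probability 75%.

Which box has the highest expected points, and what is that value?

Box A = 0.2 × 1180 + 0.4 × 620 + 0.2 × 370 + 0.2 × 190 = 236 + 248 + 74 + 38 = 596
Box B = 0.2 × 650 + 0.2 × 90 + 0.2 × 70 + 0.4 × 1030 = 130 + 18 + 14 + 412 = 574
Box C = 0.25 × 310 + 0.75 × 550 = 77.5 + 412.5 = 490

Box A (596 points)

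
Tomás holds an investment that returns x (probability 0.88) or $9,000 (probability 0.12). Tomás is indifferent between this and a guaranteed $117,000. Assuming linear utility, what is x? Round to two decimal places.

0.88·x + 0.12·9000 = 117000
0.88·x = 117000 − 1080 = 115920
x = 115920 / 0.88 = 131727.2727

x = $131,727.27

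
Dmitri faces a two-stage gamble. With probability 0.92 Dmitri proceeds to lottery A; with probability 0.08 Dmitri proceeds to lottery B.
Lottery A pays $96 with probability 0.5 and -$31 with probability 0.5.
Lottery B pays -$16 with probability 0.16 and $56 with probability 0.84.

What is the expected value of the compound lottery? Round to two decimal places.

$33.46

EV(A) = 0.5 × 96 + 0.5 × (-31) = 48 − 15.5 = 32.5
EV(B) = 0.16 × (-16) + 0.84 × 56 = -2.56 + 47.04 = 44.48
Overall = 0.92 × 32.5 + 0.08 × 44.48 = 29.9 + 3.5584 = 33.4584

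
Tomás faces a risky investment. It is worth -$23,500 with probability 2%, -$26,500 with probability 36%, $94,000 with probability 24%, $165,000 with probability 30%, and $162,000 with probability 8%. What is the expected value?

$75,010

EV = 0.02 × (-23500) + 0.36 × (-26500) + 0.24 × 94000 + 0.3 × 165000 + 0.08 × 162000 = -470 − 9540 + 22560 + 49500 + 12960 = 75010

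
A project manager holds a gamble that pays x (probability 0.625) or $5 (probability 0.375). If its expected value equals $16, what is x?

x = $22.60

0.625·x + 0.375·5 = 16
0.625·x = 16 − 1.875 = 14.125
x = 14.125 / 0.625 = 22.6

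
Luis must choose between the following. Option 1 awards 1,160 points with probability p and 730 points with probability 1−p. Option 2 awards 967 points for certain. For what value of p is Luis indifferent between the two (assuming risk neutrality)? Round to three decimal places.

p·1160 + (1−p)·730 = 967
430p + 730 = 967
p = (967 − 730) / 430

p = 0.551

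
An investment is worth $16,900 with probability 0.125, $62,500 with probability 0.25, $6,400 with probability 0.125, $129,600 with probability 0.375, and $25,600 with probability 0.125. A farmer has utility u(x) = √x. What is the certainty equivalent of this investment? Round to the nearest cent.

E[u] = 0.125·√16900 + 0.25·√62500 + 0.125·√6400 + 0.375·√129600 + 0.125·√25600 = 0.125·130 + 0.25·250 + 0.125·80 + 0.375·360 + 0.125·160 = 243.75
CE = (243.75)² = 59414.0625

$59,414.06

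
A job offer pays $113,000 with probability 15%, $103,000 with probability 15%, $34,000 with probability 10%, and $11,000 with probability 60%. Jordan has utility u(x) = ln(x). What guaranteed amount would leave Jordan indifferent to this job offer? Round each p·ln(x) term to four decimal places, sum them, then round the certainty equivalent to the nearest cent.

$24,428.36

E[u] = 0.15·ln(113000) + 0.15·ln(103000) + 0.1·ln(34000) + 0.6·ln(11000) = 1.7453 + 1.7314 + 1.0434 + 5.5834 = 10.1035
CE = e^10.1035 ≈ 24428.36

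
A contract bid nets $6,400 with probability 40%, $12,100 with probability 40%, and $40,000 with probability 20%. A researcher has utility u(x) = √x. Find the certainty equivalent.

$13,456

E[u] = 0.4·√6400 + 0.4·√12100 + 0.2·√40000 = 0.4·80 + 0.4·110 + 0.2·200 = 116
CE = (116)² = 13456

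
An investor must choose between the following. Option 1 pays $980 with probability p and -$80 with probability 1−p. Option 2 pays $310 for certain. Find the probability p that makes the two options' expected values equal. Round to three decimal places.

p = 0.368

p·980 + (1−p)·(-80) = 310
1060p − 80 = 310
p = (310 + 80) / 1060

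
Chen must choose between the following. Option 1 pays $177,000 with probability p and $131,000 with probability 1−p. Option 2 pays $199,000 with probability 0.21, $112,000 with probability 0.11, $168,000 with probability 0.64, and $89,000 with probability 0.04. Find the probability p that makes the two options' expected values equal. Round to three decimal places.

EV(Option 2) = 0.21 × 199000 + 0.11 × 112000 + 0.64 × 168000 + 0.04 × 89000 = 41790 + 12320 + 107520 + 3560 = 165190
p·177000 + (1−p)·131000 = 165190
46000p + 131000 = 165190
p = (165190 − 131000) / 46000

p = 0.743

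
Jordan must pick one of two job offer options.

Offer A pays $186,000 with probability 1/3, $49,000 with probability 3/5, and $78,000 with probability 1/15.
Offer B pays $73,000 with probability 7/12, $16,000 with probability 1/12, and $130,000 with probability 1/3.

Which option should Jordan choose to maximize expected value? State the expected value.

Offer A ($96,600)

Offer A = 1/3 × 186000 + 3/5 × 49000 + 1/15 × 78000 = 62000 + 29400 + 5200 = 96600
Offer B = 7/12 × 73000 + 1/12 × 16000 + 1/3 × 130000 = 42583.3333 + 1333.3333 + 43333.3333 = 87250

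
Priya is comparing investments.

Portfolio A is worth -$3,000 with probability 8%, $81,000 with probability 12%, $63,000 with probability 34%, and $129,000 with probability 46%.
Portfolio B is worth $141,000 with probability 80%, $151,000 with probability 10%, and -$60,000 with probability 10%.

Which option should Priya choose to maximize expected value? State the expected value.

Portfolio A = 0.08 × (-3000) + 0.12 × 81000 + 0.34 × 63000 + 0.46 × 129000 = -240 + 9720 + 21420 + 59340 = 90240
Portfolio B = 0.8 × 141000 + 0.1 × 151000 + 0.1 × (-60000) = 112800 + 15100 − 6000 = 121900

Portfolio B ($121,900)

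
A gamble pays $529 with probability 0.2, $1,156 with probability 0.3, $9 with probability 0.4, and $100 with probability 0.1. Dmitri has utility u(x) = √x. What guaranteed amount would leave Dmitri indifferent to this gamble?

$289

E[u] = 0.2·√529 + 0.3·√1156 + 0.4·√9 + 0.1·√100 = 0.2·23 + 0.3·34 + 0.4·3 + 0.1·10 = 17
CE = (17)² = 289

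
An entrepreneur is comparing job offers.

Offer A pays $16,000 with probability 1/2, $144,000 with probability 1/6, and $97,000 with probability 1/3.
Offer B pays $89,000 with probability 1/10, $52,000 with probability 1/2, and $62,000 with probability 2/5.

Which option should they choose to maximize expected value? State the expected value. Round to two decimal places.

Offer A ($64,333.33)

Offer A = 1/2 × 16000 + 1/6 × 144000 + 1/3 × 97000 = 8000 + 24000 + 32333.3333 = 64333.3333
Offer B = 1/10 × 89000 + 1/2 × 52000 + 2/5 × 62000 = 8900 + 26000 + 24800 = 59700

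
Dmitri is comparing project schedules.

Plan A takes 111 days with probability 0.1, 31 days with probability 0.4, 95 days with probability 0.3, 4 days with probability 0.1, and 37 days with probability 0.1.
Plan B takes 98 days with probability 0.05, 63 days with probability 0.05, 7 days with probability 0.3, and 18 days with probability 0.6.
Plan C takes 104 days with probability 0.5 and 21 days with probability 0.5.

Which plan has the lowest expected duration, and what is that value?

Plan A = 0.1 × 111 + 0.4 × 31 + 0.3 × 95 + 0.1 × 4 + 0.1 × 37 = 11.1 + 12.4 + 28.5 + 0.4 + 3.7 = 56.1
Plan B = 0.05 × 98 + 0.05 × 63 + 0.3 × 7 + 0.6 × 18 = 4.9 + 3.15 + 2.1 + 10.8 = 20.95
Plan C = 0.5 × 104 + 0.5 × 21 = 52 + 10.5 = 62.5

Plan B (20.95 days)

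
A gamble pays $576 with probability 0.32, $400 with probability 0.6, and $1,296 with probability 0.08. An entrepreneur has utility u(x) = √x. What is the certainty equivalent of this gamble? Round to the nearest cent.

$508.95

E[u] = 0.32·√576 + 0.6·√400 + 0.08·√1296 = 0.32·24 + 0.6·20 + 0.08·36 = 22.56
CE = (22.56)² = 508.9536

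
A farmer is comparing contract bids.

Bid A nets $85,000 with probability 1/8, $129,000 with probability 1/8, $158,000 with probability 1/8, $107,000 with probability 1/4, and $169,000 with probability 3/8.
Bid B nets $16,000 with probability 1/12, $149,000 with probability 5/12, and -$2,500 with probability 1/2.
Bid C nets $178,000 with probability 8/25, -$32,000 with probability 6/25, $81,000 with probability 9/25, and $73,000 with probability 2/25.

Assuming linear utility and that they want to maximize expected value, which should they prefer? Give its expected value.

Bid A = 1/8 × 85000 + 1/8 × 129000 + 1/8 × 158000 + 1/4 × 107000 + 3/8 × 169000 = 10625 + 16125 + 19750 + 26750 + 63375 = 136625
Bid B = 1/12 × 16000 + 5/12 × 149000 + 1/2 × (-2500) = 1333.3333 + 62083.3333 − 1250 = 62166.6667
Bid C = 8/25 × 178000 + 6/25 × (-32000) + 9/25 × 81000 + 2/25 × 73000 = 56960 − 7680 + 29160 + 5840 = 84280

Bid A ($136,625)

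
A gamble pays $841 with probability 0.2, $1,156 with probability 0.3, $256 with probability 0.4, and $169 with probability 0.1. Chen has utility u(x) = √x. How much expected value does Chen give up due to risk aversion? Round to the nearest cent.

$72.61

E[u] = 0.2·√841 + 0.3·√1156 + 0.4·√256 + 0.1·√169 = 0.2·29 + 0.3·34 + 0.4·16 + 0.1·13 = 23.7
CE = (23.7)² = 561.69
Risk premium = EV − CE = 634.3 − 561.69 = 72.61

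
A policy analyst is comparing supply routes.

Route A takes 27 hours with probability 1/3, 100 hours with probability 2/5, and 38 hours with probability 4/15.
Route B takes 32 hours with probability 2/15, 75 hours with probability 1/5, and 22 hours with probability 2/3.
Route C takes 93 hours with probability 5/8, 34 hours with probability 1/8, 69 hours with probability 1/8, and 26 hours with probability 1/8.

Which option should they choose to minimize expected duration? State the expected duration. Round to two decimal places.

Route A = 1/3 × 27 + 2/5 × 100 + 4/15 × 38 = 9 + 40 + 10.1333 = 59.1333
Route B = 2/15 × 32 + 1/5 × 75 + 2/3 × 22 = 4.2667 + 15 + 14.6667 = 33.9333
Route C = 5/8 × 93 + 1/8 × 34 + 1/8 × 69 + 1/8 × 26 = 58.125 + 4.25 + 8.625 + 3.25 = 74.25

Route B (33.93 hours)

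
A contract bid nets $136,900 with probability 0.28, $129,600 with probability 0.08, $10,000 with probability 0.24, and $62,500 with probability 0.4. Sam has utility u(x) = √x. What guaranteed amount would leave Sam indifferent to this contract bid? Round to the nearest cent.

E[u] = 0.28·√136900 + 0.08·√129600 + 0.24·√10000 + 0.4·√62500 = 0.28·370 + 0.08·360 + 0.24·100 + 0.4·250 = 256.4
CE = (256.4)² = 65740.96

$65,740.96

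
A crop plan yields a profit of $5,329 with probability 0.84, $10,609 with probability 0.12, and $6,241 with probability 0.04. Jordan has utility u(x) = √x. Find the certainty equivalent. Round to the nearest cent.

E[u] = 0.84·√5329 + 0.12·√10609 + 0.04·√6241 = 0.84·73 + 0.12·103 + 0.04·79 = 76.84
CE = (76.84)² = 5904.3856

$5,904.39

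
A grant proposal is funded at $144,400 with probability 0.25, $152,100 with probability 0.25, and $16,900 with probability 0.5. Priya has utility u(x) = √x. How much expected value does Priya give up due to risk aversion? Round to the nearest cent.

$16,268.75

E[u] = 0.25·√144400 + 0.25·√152100 + 0.5·√16900 = 0.25·380 + 0.25·390 + 0.5·130 = 257.5
CE = (257.5)² = 66306.25
Risk premium = EV − CE = 82575 − 66306.25 = 16268.75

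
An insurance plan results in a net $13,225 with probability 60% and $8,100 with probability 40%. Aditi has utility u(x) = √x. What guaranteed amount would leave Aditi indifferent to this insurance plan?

$11,025

E[u] = 0.6·√13225 + 0.4·√8100 = 0.6·115 + 0.4·90 = 105
CE = (105)² = 11025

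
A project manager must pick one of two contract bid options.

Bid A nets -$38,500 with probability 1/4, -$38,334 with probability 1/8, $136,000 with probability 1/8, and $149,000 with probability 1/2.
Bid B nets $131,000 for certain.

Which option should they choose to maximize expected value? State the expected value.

Bid B ($131,000)

Bid A = 1/4 × (-38500) + 1/8 × (-38334) + 1/8 × 136000 + 1/2 × 149000 = -9625 − 4791.75 + 17000 + 74500 = 77083.25
Bid B: 131000 (certain)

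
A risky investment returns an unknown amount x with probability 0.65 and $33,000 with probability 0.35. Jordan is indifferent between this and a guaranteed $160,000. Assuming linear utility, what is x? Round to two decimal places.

0.65·x + 0.35·33000 = 160000
0.65·x = 160000 − 11550 = 148450
x = 148450 / 0.65 = 228384.6154

x = $228,384.62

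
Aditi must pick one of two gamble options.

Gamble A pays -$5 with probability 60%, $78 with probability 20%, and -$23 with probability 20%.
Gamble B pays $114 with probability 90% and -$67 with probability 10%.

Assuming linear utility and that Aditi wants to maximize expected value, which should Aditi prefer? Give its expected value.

Gamble A = 0.6 × (-5) + 0.2 × 78 + 0.2 × (-23) = -3 + 15.6 − 4.6 = 8
Gamble B = 0.9 × 114 + 0.1 × (-67) = 102.6 − 6.7 = 95.9

Gamble B ($95.90)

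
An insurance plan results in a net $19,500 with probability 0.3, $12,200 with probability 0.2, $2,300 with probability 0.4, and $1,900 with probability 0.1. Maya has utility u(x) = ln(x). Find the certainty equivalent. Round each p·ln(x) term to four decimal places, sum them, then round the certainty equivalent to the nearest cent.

E[u] = 0.3·ln(19500) + 0.2·ln(12200) + 0.4·ln(2300) + 0.1·ln(1900) = 2.9635 + 1.8818 + 3.0963 + 0.7550 = 8.6966
CE = e^8.6966 ≈ 5982.54

$5,982.54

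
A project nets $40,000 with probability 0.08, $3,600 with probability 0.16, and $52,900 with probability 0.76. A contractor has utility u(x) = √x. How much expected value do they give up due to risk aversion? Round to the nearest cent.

$3,819.84

E[u] = 0.08·√40000 + 0.16·√3600 + 0.76·√52900 = 0.08·200 + 0.16·60 + 0.76·230 = 200.4
CE = (200.4)² = 40160.16
Risk premium = EV − CE = 43980 − 40160.16 = 3819.84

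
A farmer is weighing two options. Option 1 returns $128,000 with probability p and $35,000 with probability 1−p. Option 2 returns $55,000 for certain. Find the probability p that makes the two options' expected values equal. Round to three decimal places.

p·128000 + (1−p)·35000 = 55000
93000p + 35000 = 55000
p = (55000 − 35000) / 93000

p = 0.215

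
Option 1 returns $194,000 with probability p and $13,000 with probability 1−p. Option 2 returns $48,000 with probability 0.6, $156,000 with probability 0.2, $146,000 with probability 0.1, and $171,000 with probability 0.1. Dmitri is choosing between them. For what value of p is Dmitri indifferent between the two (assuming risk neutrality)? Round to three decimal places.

p = 0.435

EV(Option 2) = 0.6 × 48000 + 0.2 × 156000 + 0.1 × 146000 + 0.1 × 171000 = 28800 + 31200 + 14600 + 17100 = 91700
p·194000 + (1−p)·13000 = 91700
181000p + 13000 = 91700
p = (91700 − 13000) / 181000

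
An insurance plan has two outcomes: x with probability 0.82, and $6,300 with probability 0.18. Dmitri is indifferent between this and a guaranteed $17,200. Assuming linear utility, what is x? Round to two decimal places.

0.82·x + 0.18·6300 = 17200
0.82·x = 17200 − 1134 = 16066
x = 16066 / 0.82 = 19592.6829

x = $19,592.68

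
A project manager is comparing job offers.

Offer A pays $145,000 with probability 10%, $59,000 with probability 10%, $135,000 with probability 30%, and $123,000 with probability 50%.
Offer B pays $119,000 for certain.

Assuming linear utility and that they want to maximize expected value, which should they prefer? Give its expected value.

Offer A = 0.1 × 145000 + 0.1 × 59000 + 0.3 × 135000 + 0.5 × 123000 = 14500 + 5900 + 40500 + 61500 = 122400
Offer B: 119000 (certain)

Offer A ($122,400)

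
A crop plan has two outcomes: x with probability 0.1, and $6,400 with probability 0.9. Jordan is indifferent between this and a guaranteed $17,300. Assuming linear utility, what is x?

x = $115,400

0.1·x + 0.9·6400 = 17300
0.1·x = 17300 − 5760 = 11540
x = 11540 / 0.1 = 115400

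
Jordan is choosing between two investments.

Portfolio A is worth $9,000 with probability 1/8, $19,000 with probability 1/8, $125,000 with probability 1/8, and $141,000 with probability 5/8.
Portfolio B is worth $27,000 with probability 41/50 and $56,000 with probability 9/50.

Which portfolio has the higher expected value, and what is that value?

Portfolio A = 1/8 × 9000 + 1/8 × 19000 + 1/8 × 125000 + 5/8 × 141000 = 1125 + 2375 + 15625 + 88125 = 107250
Portfolio B = 41/50 × 27000 + 9/50 × 56000 = 22140 + 10080 = 32220

Portfolio A ($107,250)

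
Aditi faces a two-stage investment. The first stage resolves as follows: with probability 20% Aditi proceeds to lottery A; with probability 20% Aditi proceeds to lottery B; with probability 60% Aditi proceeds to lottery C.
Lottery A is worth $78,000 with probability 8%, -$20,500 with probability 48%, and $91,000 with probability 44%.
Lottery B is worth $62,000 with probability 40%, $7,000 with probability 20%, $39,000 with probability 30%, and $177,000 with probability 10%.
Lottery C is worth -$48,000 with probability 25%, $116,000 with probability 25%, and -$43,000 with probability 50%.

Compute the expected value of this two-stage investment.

$15,708

EV(A) = 0.08 × 78000 + 0.48 × (-20500) + 0.44 × 91000 = 6240 − 9840 + 40040 = 36440
EV(B) = 0.4 × 62000 + 0.2 × 7000 + 0.3 × 39000 + 0.1 × 177000 = 24800 + 1400 + 11700 + 17700 = 55600
EV(C) = 0.25 × (-48000) + 0.25 × 116000 + 0.5 × (-43000) = -12000 + 29000 − 21500 = -4500
Overall = 0.2 × 36440 + 0.2 × 55600 + 0.6 × (-4500) = 7288 + 11120 − 2700 = 15708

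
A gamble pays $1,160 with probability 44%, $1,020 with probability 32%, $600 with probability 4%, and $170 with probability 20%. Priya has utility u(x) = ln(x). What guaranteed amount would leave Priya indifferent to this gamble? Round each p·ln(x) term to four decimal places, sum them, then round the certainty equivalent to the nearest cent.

$738.48

E[u] = 0.44·ln(1160) + 0.32·ln(1020) + 0.04·ln(600) + 0.2·ln(170) = 3.1047 + 2.2168 + 0.2559 + 1.0272 = 6.6046
CE = e^6.6046 ≈ 738.48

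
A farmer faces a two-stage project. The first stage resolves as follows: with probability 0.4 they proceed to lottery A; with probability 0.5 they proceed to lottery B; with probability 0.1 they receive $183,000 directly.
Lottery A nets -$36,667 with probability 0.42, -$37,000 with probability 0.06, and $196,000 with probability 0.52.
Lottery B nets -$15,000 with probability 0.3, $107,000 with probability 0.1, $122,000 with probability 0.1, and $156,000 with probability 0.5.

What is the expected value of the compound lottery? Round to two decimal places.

$100,219.94

EV(A) = 0.42 × (-36667) + 0.06 × (-37000) + 0.52 × 196000 = -15400.14 − 2220 + 101920 = 84299.86
EV(B) = 0.3 × (-15000) + 0.1 × 107000 + 0.1 × 122000 + 0.5 × 156000 = -4500 + 10700 + 12200 + 78000 = 96400
Branch C: 183000 (certain)
Overall = 0.4 × 84299.86 + 0.5 × 96400 + 0.1 × 183000 = 33719.944 + 48200 + 18300 = 100219.944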